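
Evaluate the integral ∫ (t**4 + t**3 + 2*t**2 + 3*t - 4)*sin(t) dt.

Use integration by parts with u = t**4 + t**3 + 2*t**2 + 3*t - 4, dv = sin(t) dt, so v = -cos(t).
Apply parts 4 times (tabular method): alternate signs, differentiate u down to 0, integrate dv up.

-t**4*cos(t) + 4*t**3*sin(t) - t**3*cos(t) + 3*t**2*sin(t) + 10*t**2*cos(t) - 20*t*sin(t) + 3*t*cos(t) - 3*sin(t) - 16*cos(t) + C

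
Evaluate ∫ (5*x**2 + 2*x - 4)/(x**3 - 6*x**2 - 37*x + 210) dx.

255*log(x - 7)/26 - 131*log(x - 5)/22 + 164*log(x + 6)/143 + C

Factor the denominator: (x - 7)*(x - 5)*(x + 6).
Partial-fraction decomposition: 164/(143*(x + 6)) - 131/(22*(x - 5)) + 255/(26*(x - 7)).
Integrate each term: A/(x−a) contributes A·log|x−a|.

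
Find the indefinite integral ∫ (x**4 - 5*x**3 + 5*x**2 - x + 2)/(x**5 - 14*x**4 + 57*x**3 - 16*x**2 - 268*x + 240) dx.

49*log(x - 6)/10 - 61*log(x - 5)/14 + 7*log(x - 4)/18 - log(x - 1)/90 + 5*log(x + 2)/63 + C

Factor the denominator: (x - 6)*(x - 5)*(x - 4)*(x - 1)*(x + 2).
Partial-fraction decomposition: 5/(63*(x + 2)) - 1/(90*(x - 1)) + 7/(18*(x - 4)) - 61/(14*(x - 5)) + 49/(10*(x - 6)).
Integrate each term: A/(x−a) contributes A·log|x−a|.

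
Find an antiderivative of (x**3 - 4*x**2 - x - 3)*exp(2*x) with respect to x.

(4*x**3 - 22*x**2 + 18*x - 21)*exp(2*x)/8 + C

Use integration by parts with u = x**3 - 4*x**2 - x - 3, dv = exp(2*x) dx, so v = exp(2*x)/2.
Apply parts 3 times (tabular method): alternate signs, differentiate u down to 0, integrate dv up.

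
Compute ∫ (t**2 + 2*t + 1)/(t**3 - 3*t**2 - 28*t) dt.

Factor the denominator: t*(t - 7)*(t + 4).
Partial-fraction decomposition: 9/(44*(t + 4)) + 64/(77*(t - 7)) - 1/(28*t).
Integrate each term: A/(t−a) contributes A·log|t−a|.

-log(t)/28 + 64*log(t - 7)/77 + 9*log(t + 4)/44 + C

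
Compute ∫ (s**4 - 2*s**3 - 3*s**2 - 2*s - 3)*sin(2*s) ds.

-s**4*cos(2*s)/2 + s**3*sin(2*s) + s**3*cos(2*s) - 3*s**2*sin(2*s)/2 + 3*s**2*cos(2*s) - 3*s*sin(2*s) - s*cos(2*s)/2 + sin(2*s)/4 + C

Use integration by parts with u = s**4 - 2*s**3 - 3*s**2 - 2*s - 3, dv = sin(2*s) ds, so v = -cos(2*s)/2.
Apply parts 4 times (tabular method): alternate signs, differentiate u down to 0, integrate dv up.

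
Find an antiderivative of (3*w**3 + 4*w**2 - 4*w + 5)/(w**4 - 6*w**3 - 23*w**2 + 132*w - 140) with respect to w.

601*log(w - 7)/150 - 1754*log(w - 2)/1225 + 125*log(w + 5)/294 + 37/(35*w - 70) + C

Factor the denominator: (w - 7)*(w - 2)**2*(w + 5).
Partial-fraction decomposition: 125/(294*(w + 5)) - 1754/(1225*(w - 2)) - 37/(35*(w - 2)**2) + 601/(150*(w - 7)).
Integrate each term; A/(w−a) gives A·log|w−a|; A/(w−a)² gives −A/(w−a).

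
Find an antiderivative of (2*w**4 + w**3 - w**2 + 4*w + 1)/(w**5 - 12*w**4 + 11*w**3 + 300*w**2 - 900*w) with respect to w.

Factor the denominator: w*(w - 6)**2*(w - 5)*(w + 5).
Partial-fraction decomposition: 1081/(6050*(w + 5)) + 1371/(50*(w - 5)) - 111503/(4356*(w - 6)) + 2797/(66*(w - 6)**2) - 1/(900*w).
Integrate each term; A/(w−a) gives A·log|w−a|; A/(w−a)² gives −A/(w−a).

-log(w)/900 - 111503*log(w - 6)/4356 + 1371*log(w - 5)/50 + 1081*log(w + 5)/6050 - 2797/(66*w - 396) + C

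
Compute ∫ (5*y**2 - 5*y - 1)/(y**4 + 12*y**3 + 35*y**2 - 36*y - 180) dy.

Factor the denominator: (y - 2)*(y + 3)*(y + 5)*(y + 6).
Partial-fraction decomposition: -209/(24*(y + 6)) + 149/(14*(y + 5)) - 59/(30*(y + 3)) + 9/(280*(y - 2)).
Integrate each term: A/(y−a) contributes A·log|y−a|.

9*log(y - 2)/280 - 59*log(y + 3)/30 + 149*log(y + 5)/14 - 209*log(y + 6)/24 + C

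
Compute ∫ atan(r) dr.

r*atan(r) - log(r**2 + 1)/2 + C

Use integration by parts with u = arctan(r), dv = dr.
Then du = 1/(r**2 + 1) dr.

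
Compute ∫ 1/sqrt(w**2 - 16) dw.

log(w + sqrt(w**2 - 16)) + C

Substitute w = 4·sec(θ), so dw = 4·sec(θ)*tan(θ) dθ and the radical becomes sqrt(w**2 - 16) = 4·tan(θ) by the Pythagorean identity.
Integrate the resulting trig expression in θ, then back-substitute sec(θ) = w/4, tan(θ) = sqrt(w**2 - 16)/4 (absorbing any constant into C).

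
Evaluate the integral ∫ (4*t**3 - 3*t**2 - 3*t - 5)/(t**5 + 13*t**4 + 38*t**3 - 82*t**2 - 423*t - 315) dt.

67*log(t - 3)/1920 + 3*log(t + 1)/64 - 131*log(t + 3)/96 + 565*log(t + 5)/128 - 501*log(t + 7)/160 + C

Factor the denominator: (t - 3)*(t + 1)*(t + 3)*(t + 5)*(t + 7).
Partial-fraction decomposition: -501/(160*(t + 7)) + 565/(128*(t + 5)) - 131/(96*(t + 3)) + 3/(64*(t + 1)) + 67/(1920*(t - 3)).
Integrate each term: A/(t−a) contributes A·log|t−a|.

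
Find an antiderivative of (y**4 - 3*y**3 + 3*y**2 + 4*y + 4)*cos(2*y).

y**4*sin(2*y)/2 - 3*y**3*sin(2*y)/2 + y**3*cos(2*y) - 9*y**2*cos(2*y)/4 + 17*y*sin(2*y)/4 + 2*sin(2*y) + 17*cos(2*y)/8 + C

Use integration by parts with u = y**4 - 3*y**3 + 3*y**2 + 4*y + 4, dv = cos(2*y) dy, so v = sin(2*y)/2.
Apply parts 4 times (tabular method): alternate signs, differentiate u down to 0, integrate dv up.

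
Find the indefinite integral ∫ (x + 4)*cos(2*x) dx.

x*sin(2*x)/2 + 2*sin(2*x) + cos(2*x)/4 + C

Use integration by parts with u = x + 4, dv = cos(2*x) dx, so v = sin(2*x)/2.
Apply parts 1 times (tabular method): alternate signs, differentiate u down to 0, integrate dv up.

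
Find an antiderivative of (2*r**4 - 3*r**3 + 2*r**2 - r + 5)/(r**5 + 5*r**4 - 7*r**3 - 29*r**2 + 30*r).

log(r)/6 + 19*log(r - 2)/70 - 5*log(r - 1)/24 - 269*log(r + 3)/120 + 337*log(r + 5)/84 + C

Factor the denominator: r*(r - 2)*(r - 1)*(r + 3)*(r + 5).
Partial-fraction decomposition: 337/(84*(r + 5)) - 269/(120*(r + 3)) - 5/(24*(r - 1)) + 19/(70*(r - 2)) + 1/(6*r).
Integrate each term: A/(r−a) contributes A·log|r−a|.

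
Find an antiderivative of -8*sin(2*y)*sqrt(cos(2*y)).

Let u = cos(2*y), so du = (-2*sin(2*y)) dy.
Rewriting, the integral becomes 4·∫ √u du = 4·(2/3)u^(3/2).
Substituting back, u = cos(2*y).

8*cos(2*y)**(3/2)/3 + C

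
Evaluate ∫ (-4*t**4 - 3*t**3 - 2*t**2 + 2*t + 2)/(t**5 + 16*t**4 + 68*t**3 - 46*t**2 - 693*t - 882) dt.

Factor the denominator: (t - 3)*(t + 2)*(t + 3)*(t + 7)**2.
Partial-fraction decomposition: -1201/(800*(t + 7)) + 1737/(40*(t + 7)**2) - 265/(96*(t + 3)) + 2/(5*(t + 2)) - 83/(600*(t - 3)).
Integrate each term; A/(t−a) gives A·log|t−a|; A/(t−a)² gives −A/(t−a).

-83*log(t - 3)/600 + 2*log(t + 2)/5 - 265*log(t + 3)/96 - 1201*log(t + 7)/800 - 1737/(40*t + 280) + C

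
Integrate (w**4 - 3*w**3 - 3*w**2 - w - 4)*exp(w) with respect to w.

Use integration by parts with u = w**4 - 3*w**3 - 3*w**2 - w - 4, dv = exp(w) dw, so v = exp(w).
Apply parts 4 times (tabular method): alternate signs, differentiate u down to 0, integrate dv up.

(w**4 - 7*w**3 + 18*w**2 - 37*w + 33)*exp(w) + C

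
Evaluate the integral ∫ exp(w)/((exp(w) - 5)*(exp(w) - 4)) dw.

Let u = e^w, du = e^w dw.
The integral becomes ∫ du/((u-4)(u-5)); decompose into partial fractions.

log(exp(w) - 5) - log(exp(w) - 4) + C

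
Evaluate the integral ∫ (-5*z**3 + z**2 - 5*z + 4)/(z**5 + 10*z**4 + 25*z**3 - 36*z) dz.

-log(z)/9 - 5*log(z - 1)/84 + 29*log(z + 2)/12 - 163*log(z + 3)/36 + 575*log(z + 6)/252 + C

Factor the denominator: z*(z - 1)*(z + 2)*(z + 3)*(z + 6).
Partial-fraction decomposition: 575/(252*(z + 6)) - 163/(36*(z + 3)) + 29/(12*(z + 2)) - 5/(84*(z - 1)) - 1/(9*z).
Integrate each term: A/(z−a) contributes A·log|z−a|.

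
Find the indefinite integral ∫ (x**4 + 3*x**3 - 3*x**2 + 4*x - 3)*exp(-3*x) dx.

(-27*x**4 - 117*x**3 - 36*x**2 - 132*x + 37)*exp(-3*x)/81 + C

Use integration by parts with u = x**4 + 3*x**3 - 3*x**2 + 4*x - 3, dv = exp(-3*x) dx, so v = -exp(-3*x)/3.
Apply parts 4 times (tabular method): alternate signs, differentiate u down to 0, integrate dv up.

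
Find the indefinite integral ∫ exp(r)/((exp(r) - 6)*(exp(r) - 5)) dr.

log(exp(r) - 6) - log(exp(r) - 5) + C

Let u = e^r, du = e^r dr.
The integral becomes ∫ du/((u-6)(u-5)); decompose into partial fractions.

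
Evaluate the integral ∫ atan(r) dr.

Use integration by parts with u = arctan(r), dv = dr.
Then du = 1/(r**2 + 1) dr.

r*atan(r) - log(r**2 + 1)/2 + C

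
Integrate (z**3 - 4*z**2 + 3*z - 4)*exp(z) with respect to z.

Use integration by parts with u = z**3 - 4*z**2 + 3*z - 4, dv = exp(z) dz, so v = exp(z).
Apply parts 3 times (tabular method): alternate signs, differentiate u down to 0, integrate dv up.

(z**3 - 7*z**2 + 17*z - 21)*exp(z) + C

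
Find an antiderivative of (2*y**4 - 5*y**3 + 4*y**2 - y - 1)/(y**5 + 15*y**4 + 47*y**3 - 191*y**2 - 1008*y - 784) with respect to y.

251*log(y - 4)/4840 - 11*log(y + 1)/540 + 899*log(y + 4)/216 - 3185*log(y + 7)/1452 + 6719/(198*y + 1386) + C

Factor the denominator: (y - 4)*(y + 1)*(y + 4)*(y + 7)**2.
Partial-fraction decomposition: -3185/(1452*(y + 7)) - 6719/(198*(y + 7)**2) + 899/(216*(y + 4)) - 11/(540*(y + 1)) + 251/(4840*(y - 4)).
Integrate each term; A/(y−a) gives A·log|y−a|; A/(y−a)² gives −A/(y−a).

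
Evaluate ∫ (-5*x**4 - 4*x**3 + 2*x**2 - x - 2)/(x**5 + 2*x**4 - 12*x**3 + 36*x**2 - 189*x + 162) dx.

-125*log(x - 3)/81 + log(x - 1)/14 - 1108*log(x + 6)/567 - 85*log(x**2 + 9)/108 - 7*atan(x/3)/18 + C

Factor the denominator: (x - 3)*(x - 1)*(x + 6)*(x**2 + 9).
Partial-fraction decomposition: -(85*x + 63)/(54*(x**2 + 9)) - 1108/(567*(x + 6)) + 1/(14*(x - 1)) - 125/(81*(x - 3)).
Integrate each term; A/(x−a) gives A·log|x−a|; the (Bx+D)/(x²+p²) term gives a log and an atan.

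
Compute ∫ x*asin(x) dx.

x**2*asin(x)/2 + x*sqrt(-x**2 + 1)/4 - asin(x)/4 + C

Use integration by parts with u = arcsin(x), dv = x dx.
Then du = 1/sqrt(-x**2 + 1) dx.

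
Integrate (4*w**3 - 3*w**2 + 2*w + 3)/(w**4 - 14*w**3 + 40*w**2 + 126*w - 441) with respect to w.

Factor the denominator: (w - 7)**2*(w - 3)*(w + 3).
Partial-fraction decomposition: 23/(100*(w + 3)) + 15/(16*(w - 3)) + 1133/(400*(w - 7)) + 621/(20*(w - 7)**2).
Integrate each term; A/(w−a) gives A·log|w−a|; A/(w−a)² gives −A/(w−a).

1133*log(w - 7)/400 + 15*log(w - 3)/16 + 23*log(w + 3)/100 - 621/(20*w - 140) + C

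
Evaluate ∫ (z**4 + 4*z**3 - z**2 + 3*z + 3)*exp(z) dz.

Use integration by parts with u = z**4 + 4*z**3 - z**2 + 3*z + 3, dv = exp(z) dz, so v = exp(z).
Apply parts 4 times (tabular method): alternate signs, differentiate u down to 0, integrate dv up.

(z**4 - z**2 + 5*z - 2)*exp(z) + C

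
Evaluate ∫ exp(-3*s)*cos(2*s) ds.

2*exp(-3*s)*sin(2*s)/13 - 3*exp(-3*s)*cos(2*s)/13 + C

Let I denote the integral. Integrate by parts with u = cos(2*s), dv = exp(-3*s) ds, so v = -exp(-3*s)/3: I = -exp(-3*s)*cos(2*s)/3 − (2/3)·∫ exp(-3*s)*sin(2*s) ds.
Apply parts again with u = sin(2*s), dv = exp(-3*s) ds: ∫ exp(-3*s)*sin(2*s) ds = -exp(-3*s)*sin(2*s)/3 + (2/3)·I. Substituting back brings back I: I = 2*exp(-3*s)*sin(2*s)/9 - exp(-3*s)*cos(2*s)/3 − (4/9)·I.
Solving for I: (1 + 4/9)·I equals the remaining terms, so I = (9/13)·(2*exp(-3*s)*sin(2*s)/9 - exp(-3*s)*cos(2*s)/3).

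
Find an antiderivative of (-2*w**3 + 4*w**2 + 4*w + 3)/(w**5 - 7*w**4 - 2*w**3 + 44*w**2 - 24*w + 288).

-29*log(w - 6)/80 + 9*log(w - 4)/56 + 9*log(w + 3)/91 + 107*log(w**2 + 4)/2080 - 89*atan(w/2)/1040 + C

Factor the denominator: (w - 6)*(w - 4)*(w + 3)*(w**2 + 4).
Partial-fraction decomposition: (107*w - 178)/(1040*(w**2 + 4)) + 9/(91*(w + 3)) + 9/(56*(w - 4)) - 29/(80*(w - 6)).
Integrate each term; A/(w−a) gives A·log|w−a|; the (Bw+D)/(w²+p²) term gives a log and an atan.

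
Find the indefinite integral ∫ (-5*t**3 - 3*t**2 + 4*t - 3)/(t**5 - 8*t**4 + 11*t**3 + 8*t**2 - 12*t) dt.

log(t)/4 - 389*log(t - 6)/280 + 47*log(t - 2)/24 - 7*log(t - 1)/10 - 5*log(t + 1)/42 + C

Factor the denominator: t*(t - 6)*(t - 2)*(t - 1)*(t + 1).
Partial-fraction decomposition: -5/(42*(t + 1)) - 7/(10*(t - 1)) + 47/(24*(t - 2)) - 389/(280*(t - 6)) + 1/(4*t).
Integrate each term: A/(t−a) contributes A·log|t−a|.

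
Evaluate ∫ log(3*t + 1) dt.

t*log(3*t + 1) - t + log(3*t + 1)/3 + C

Use integration by parts with u = log(3*t + 1), dv = dt.
Then du = 3/(3*t + 1) dt and v = t.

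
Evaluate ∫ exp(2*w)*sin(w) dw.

2*exp(2*w)*sin(w)/5 - exp(2*w)*cos(w)/5 + C

Let I denote the integral. Integrate by parts with u = sin(w), dv = exp(2*w) dw, so v = exp(2*w)/2: I = exp(2*w)*sin(w)/2 − (1/2)·∫ exp(2*w)*cos(w) dw.
Apply parts again with u = cos(w), dv = exp(2*w) dw: ∫ exp(2*w)*cos(w) dw = exp(2*w)*cos(w)/2 + (1/2)·I. Substituting back brings back I: I = exp(2*w)*sin(w)/2 - exp(2*w)*cos(w)/4 − (1/4)·I.
Solving for I: (1 + 1/4)·I equals the remaining terms, so I = (4/5)·(exp(2*w)*sin(w)/2 - exp(2*w)*cos(w)/4).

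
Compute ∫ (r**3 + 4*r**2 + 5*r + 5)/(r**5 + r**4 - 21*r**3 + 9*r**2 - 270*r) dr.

-log(r)/54 + 3*log(r - 5)/22 - 97*log(r + 6)/2970 - 23*log(r**2 + 9)/540 + 11*atan(r/3)/270 + C

Factor the denominator: r*(r - 5)*(r + 6)*(r**2 + 9).
Partial-fraction decomposition: -(23*r - 33)/(270*(r**2 + 9)) - 97/(2970*(r + 6)) + 3/(22*(r - 5)) - 1/(54*r).
Integrate each term; A/(r−a) gives A·log|r−a|; the (Br+D)/(r²+p²) term gives a log and an atan.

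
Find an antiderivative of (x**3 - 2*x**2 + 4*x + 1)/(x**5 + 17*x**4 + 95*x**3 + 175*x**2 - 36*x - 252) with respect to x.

Factor the denominator: (x - 1)*(x + 2)*(x + 3)*(x + 6)*(x + 7).
Partial-fraction decomposition: -117/(40*(x + 7)) + 311/(84*(x + 6)) - 7/(6*(x + 3)) + 23/(60*(x + 2)) + 1/(168*(x - 1)).
Integrate each term: A/(x−a) contributes A·log|x−a|.

log(x - 1)/168 + 23*log(x + 2)/60 - 7*log(x + 3)/6 + 311*log(x + 6)/84 - 117*log(x + 7)/40 + C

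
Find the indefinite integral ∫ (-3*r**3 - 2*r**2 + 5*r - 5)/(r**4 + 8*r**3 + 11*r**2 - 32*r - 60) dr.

Factor the denominator: (r - 2)*(r + 2)*(r + 3)*(r + 5).
Partial-fraction decomposition: -295/(42*(r + 5)) + 43/(10*(r + 3)) - 1/(12*(r + 2)) - 27/(140*(r - 2)).
Integrate each term: A/(r−a) contributes A·log|r−a|.

-27*log(r - 2)/140 - log(r + 2)/12 + 43*log(r + 3)/10 - 295*log(r + 5)/42 + C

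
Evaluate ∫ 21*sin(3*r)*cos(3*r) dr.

Let u = sin(3*r), so du = (3*cos(3*r)) dr.
Rewriting, the integral becomes 7·∫ u^1 du = 7·u^2/2.
Substituting back, u = sin(3*r).

7*sin(3*r)**2/2 + C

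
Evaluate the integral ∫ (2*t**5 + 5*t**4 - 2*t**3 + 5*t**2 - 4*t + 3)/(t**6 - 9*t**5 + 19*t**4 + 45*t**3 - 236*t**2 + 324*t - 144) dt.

Factor the denominator: (t - 4)*(t - 3)*(t - 2)**2*(t - 1)*(t + 3).
Partial-fraction decomposition: -11/(1400*(t + 3)) + 3/(8*(t - 1)) + 3549/(100*(t - 2)) + 143/(10*(t - 2)**2) - 291/(4*(t - 3)) + 1089/(28*(t - 4)).
Integrate each term; A/(t−a) gives A·log|t−a|; A/(t−a)² gives −A/(t−a).

1089*log(t - 4)/28 - 291*log(t - 3)/4 + 3549*log(t - 2)/100 + 3*log(t - 1)/8 - 11*log(t + 3)/1400 - 143/(10*t - 20) + C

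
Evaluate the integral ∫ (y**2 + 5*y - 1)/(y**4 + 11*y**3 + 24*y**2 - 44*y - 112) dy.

13*log(y - 2)/216 + 7*log(y + 2)/40 - 5*log(y + 4)/36 - 13*log(y + 7)/135 + C

Factor the denominator: (y - 2)*(y + 2)*(y + 4)*(y + 7).
Partial-fraction decomposition: -13/(135*(y + 7)) - 5/(36*(y + 4)) + 7/(40*(y + 2)) + 13/(216*(y - 2)).
Integrate each term: A/(y−a) contributes A·log|y−a|.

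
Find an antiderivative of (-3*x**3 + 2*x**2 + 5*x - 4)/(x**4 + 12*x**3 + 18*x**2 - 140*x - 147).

Factor the denominator: (x - 3)*(x + 1)*(x + 7)**2.
Partial-fraction decomposition: -652/(225*(x + 7)) + 272/(15*(x + 7)**2) + 1/(36*(x + 1)) - 13/(100*(x - 3)).
Integrate each term; A/(x−a) gives A·log|x−a|; A/(x−a)² gives −A/(x−a).

-13*log(x - 3)/100 + log(x + 1)/36 - 652*log(x + 7)/225 - 272/(15*x + 105) + C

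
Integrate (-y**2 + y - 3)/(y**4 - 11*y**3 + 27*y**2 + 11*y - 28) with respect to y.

Factor the denominator: (y - 7)*(y - 4)*(y - 1)*(y + 1).
Partial-fraction decomposition: 1/(16*(y + 1)) - 1/(12*(y - 1)) + 1/(3*(y - 4)) - 5/(16*(y - 7)).
Integrate each term: A/(y−a) contributes A·log|y−a|.

-5*log(y - 7)/16 + log(y - 4)/3 - log(y - 1)/12 + log(y + 1)/16 + C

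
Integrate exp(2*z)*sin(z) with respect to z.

2*exp(2*z)*sin(z)/5 - exp(2*z)*cos(z)/5 + C

Let I denote the integral. Integrate by parts with u = sin(z), dv = exp(2*z) dz, so v = exp(2*z)/2: I = exp(2*z)*sin(z)/2 − (1/2)·∫ exp(2*z)*cos(z) dz.
Apply parts again with u = cos(z), dv = exp(2*z) dz: ∫ exp(2*z)*cos(z) dz = exp(2*z)*cos(z)/2 + (1/2)·I. Substituting back brings back I: I = exp(2*z)*sin(z)/2 - exp(2*z)*cos(z)/4 − (1/4)·I.
Solving for I: (1 + 1/4)·I equals the remaining terms, so I = (4/5)·(exp(2*z)*sin(z)/2 - exp(2*z)*cos(z)/4).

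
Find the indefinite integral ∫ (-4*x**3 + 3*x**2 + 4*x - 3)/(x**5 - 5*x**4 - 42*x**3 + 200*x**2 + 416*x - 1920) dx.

-147*log(x - 6)/88 + 5171*log(x - 4)/3456 - 57*log(x + 4)/128 + 184*log(x + 5)/297 - 65/(48*x - 192) + C

Factor the denominator: (x - 6)*(x - 4)**2*(x + 4)*(x + 5).
Partial-fraction decomposition: 184/(297*(x + 5)) - 57/(128*(x + 4)) + 5171/(3456*(x - 4)) + 65/(48*(x - 4)**2) - 147/(88*(x - 6)).
Integrate each term; A/(x−a) gives A·log|x−a|; A/(x−a)² gives −A/(x−a).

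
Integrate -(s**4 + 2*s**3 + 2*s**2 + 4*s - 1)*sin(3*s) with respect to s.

s**4*cos(3*s)/3 - 4*s**3*sin(3*s)/9 + 2*s**3*cos(3*s)/3 - 2*s**2*sin(3*s)/3 + 2*s**2*cos(3*s)/9 - 4*s*sin(3*s)/27 + 8*s*cos(3*s)/9 - 8*sin(3*s)/27 - 31*cos(3*s)/81 + C

Use integration by parts with u = s**4 + 2*s**3 + 2*s**2 + 4*s - 1, dv = -sin(3*s) ds, so v = cos(3*s)/3.
Apply parts 4 times (tabular method): alternate signs, differentiate u down to 0, integrate dv up.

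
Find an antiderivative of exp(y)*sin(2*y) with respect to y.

Let I denote the integral. Integrate by parts with u = sin(2*y), dv = exp(y) dy, so v = exp(y): I = exp(y)*sin(2*y) − 2·∫ exp(y)*cos(2*y) dy.
Apply parts again with u = cos(2*y), dv = exp(y) dy: ∫ exp(y)*cos(2*y) dy = exp(y)*cos(2*y) + 2·I. Substituting back brings back I: I = exp(y)*sin(2*y) - 2*exp(y)*cos(2*y) − 4·I.
Solving for I: (1 + 4)·I equals the remaining terms, so I = (1/5)·(exp(y)*sin(2*y) - 2*exp(y)*cos(2*y)).

exp(y)*sin(2*y)/5 - 2*exp(y)*cos(2*y)/5 + C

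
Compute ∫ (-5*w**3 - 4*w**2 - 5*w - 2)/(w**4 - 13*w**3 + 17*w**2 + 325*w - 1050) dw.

Factor the denominator: (w - 7)*(w - 6)*(w - 5)*(w + 5).
Partial-fraction decomposition: -137/(330*(w + 5)) - 188/(5*(w - 5)) + 1256/(11*(w - 6)) - 487/(6*(w - 7)).
Integrate each term: A/(w−a) contributes A·log|w−a|.

-487*log(w - 7)/6 + 1256*log(w - 6)/11 - 188*log(w - 5)/5 - 137*log(w + 5)/330 + C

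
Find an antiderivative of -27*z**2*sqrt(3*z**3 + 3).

Let u = 3*z**3 + 3, so du = (9*z**2) dz.
Rewriting, the integral becomes -3·∫ √u du = -3·(2/3)u^(3/2).
Substituting back, u = 3*z**3 + 3.

-2*(3*z**3 + 3)**(3/2) + C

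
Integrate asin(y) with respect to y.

y*asin(y) + sqrt(-y**2 + 1) + C

Use integration by parts with u = arcsin(y), dv = dy.
Then du = 1/sqrt(-y**2 + 1) dy.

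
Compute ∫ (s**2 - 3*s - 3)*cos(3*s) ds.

Use integration by parts with u = s**2 - 3*s - 3, dv = cos(3*s) ds, so v = sin(3*s)/3.
Apply parts 2 times (tabular method): alternate signs, differentiate u down to 0, integrate dv up.

s**2*sin(3*s)/3 - s*sin(3*s) + 2*s*cos(3*s)/9 - 29*sin(3*s)/27 - cos(3*s)/3 + C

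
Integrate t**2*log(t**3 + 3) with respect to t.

t**3*log(t**3 + 3)/3 - t**3/3 + log(t**3 + 3) + C

Let u = t**3 + 3, so du = (3*t**2) dt.
The integral becomes (1/3)·∫ log(u) du; integrate by parts with u′=log(u), dv′=du.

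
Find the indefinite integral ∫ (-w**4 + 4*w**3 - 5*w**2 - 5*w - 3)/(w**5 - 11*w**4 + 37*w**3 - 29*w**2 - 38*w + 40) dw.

-139*log(w - 5)/36 + 103*log(w - 4)/30 - 17*log(w - 2)/18 + 5*log(w - 1)/12 - 2*log(w + 1)/45 + C

Factor the denominator: (w - 5)*(w - 4)*(w - 2)*(w - 1)*(w + 1).
Partial-fraction decomposition: -2/(45*(w + 1)) + 5/(12*(w - 1)) - 17/(18*(w - 2)) + 103/(30*(w - 4)) - 139/(36*(w - 5)).
Integrate each term: A/(w−a) contributes A·log|w−a|.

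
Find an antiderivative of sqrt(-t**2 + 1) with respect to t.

t*sqrt(-t**2 + 1)/2 + asin(t)/2 + C

Substitute t = sin(θ), so dt = cos(θ) dθ and the radical becomes sqrt(-t**2 + 1) = cos(θ) by the Pythagorean identity.
Integrate the resulting trig expression in θ, then back-substitute θ = asin(t), sin(θ) = t, cos(θ) = sqrt(-t**2 + 1) (absorbing any constant into C).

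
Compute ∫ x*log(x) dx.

Use integration by parts with u = log(x), dv = x dx.
Then du = 1/x dx and v = x**2/2.

x**2*log(x)/2 - x**2/4 + C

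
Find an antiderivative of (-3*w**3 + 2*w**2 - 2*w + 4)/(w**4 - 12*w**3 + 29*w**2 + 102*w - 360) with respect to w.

Factor the denominator: (w - 6)*(w - 5)*(w - 4)*(w + 3).
Partial-fraction decomposition: -109/(504*(w + 3)) - 82/(7*(w - 4)) + 331/(8*(w - 5)) - 292/(9*(w - 6)).
Integrate each term: A/(w−a) contributes A·log|w−a|.

-292*log(w - 6)/9 + 331*log(w - 5)/8 - 82*log(w - 4)/7 - 109*log(w + 3)/504 + C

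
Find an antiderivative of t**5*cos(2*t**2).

t**4*sin(2*t**2)/4 + t**2*cos(2*t**2)/4 - sin(2*t**2)/8 + C

Let u = t², du = 2t dt; rewrite as (1/2)∫ u^2·cos(2u) du.
Now integrate by parts 2 times.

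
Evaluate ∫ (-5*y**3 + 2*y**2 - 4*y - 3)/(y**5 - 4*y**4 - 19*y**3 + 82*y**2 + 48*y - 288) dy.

Factor the denominator: (y - 4)*(y - 3)**2*(y + 2)*(y + 4).
Partial-fraction decomposition: 365/(784*(y + 4)) - 53/(300*(y + 2)) + 7481/(1225*(y - 3)) + 132/(35*(y - 3)**2) - 307/(48*(y - 4)).
Integrate each term; A/(y−a) gives A·log|y−a|; A/(y−a)² gives −A/(y−a).

-307*log(y - 4)/48 + 7481*log(y - 3)/1225 - 53*log(y + 2)/300 + 365*log(y + 4)/784 - 132/(35*y - 105) + C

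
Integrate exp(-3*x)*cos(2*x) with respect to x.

Let I denote the integral. Integrate by parts with u = cos(2*x), dv = exp(-3*x) dx, so v = -exp(-3*x)/3: I = -exp(-3*x)*cos(2*x)/3 − (2/3)·∫ exp(-3*x)*sin(2*x) dx.
Apply parts again with u = sin(2*x), dv = exp(-3*x) dx: ∫ exp(-3*x)*sin(2*x) dx = -exp(-3*x)*sin(2*x)/3 + (2/3)·I. Substituting back brings back I: I = 2*exp(-3*x)*sin(2*x)/9 - exp(-3*x)*cos(2*x)/3 − (4/9)·I.
Solving for I: (1 + 4/9)·I equals the remaining terms, so I = (9/13)·(2*exp(-3*x)*sin(2*x)/9 - exp(-3*x)*cos(2*x)/3).

2*exp(-3*x)*sin(2*x)/13 - 3*exp(-3*x)*cos(2*x)/13 + C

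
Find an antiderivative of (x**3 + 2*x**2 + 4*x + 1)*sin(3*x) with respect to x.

Use integration by parts with u = x**3 + 2*x**2 + 4*x + 1, dv = sin(3*x) dx, so v = -cos(3*x)/3.
Apply parts 3 times (tabular method): alternate signs, differentiate u down to 0, integrate dv up.

-x**3*cos(3*x)/3 + x**2*sin(3*x)/3 - 2*x**2*cos(3*x)/3 + 4*x*sin(3*x)/9 - 10*x*cos(3*x)/9 + 10*sin(3*x)/27 - 5*cos(3*x)/27 + C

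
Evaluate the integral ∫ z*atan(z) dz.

Use integration by parts with u = arctan(z), dv = z dz.
Then du = 1/(z**2 + 1) dz.

z**2*atan(z)/2 - z/2 + atan(z)/2 + C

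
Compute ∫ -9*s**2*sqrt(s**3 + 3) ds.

-2*(s**3 + 3)**(3/2) + C

Let u = s**3 + 3, so du = (3*s**2) ds.
Rewriting, the integral becomes -3·∫ √u du = -3·(2/3)u^(3/2).
Substituting back, u = s**3 + 3.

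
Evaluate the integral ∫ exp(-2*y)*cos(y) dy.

Let I denote the integral. Integrate by parts with u = cos(y), dv = exp(-2*y) dy, so v = -exp(-2*y)/2: I = -exp(-2*y)*cos(y)/2 − (1/2)·∫ exp(-2*y)*sin(y) dy.
Apply parts again with u = sin(y), dv = exp(-2*y) dy: ∫ exp(-2*y)*sin(y) dy = -exp(-2*y)*sin(y)/2 + (1/2)·I. Substituting back brings back I: I = exp(-2*y)*sin(y)/4 - exp(-2*y)*cos(y)/2 − (1/4)·I.
Solving for I: (1 + 1/4)·I equals the remaining terms, so I = (4/5)·(exp(-2*y)*sin(y)/4 - exp(-2*y)*cos(y)/2).

exp(-2*y)*sin(y)/5 - 2*exp(-2*y)*cos(y)/5 + C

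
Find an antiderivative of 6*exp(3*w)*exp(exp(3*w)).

Let u = exp(3*w), so du = (3*exp(3*w)) dw.
Rewriting, the integral becomes 2·∫ e^u du = 2·e^u.
Substituting back, u = exp(3*w).

2*exp(exp(3*w)) + C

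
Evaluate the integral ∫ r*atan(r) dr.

r**2*atan(r)/2 - r/2 + atan(r)/2 + C

Use integration by parts with u = arctan(r), dv = r dr.
Then du = 1/(r**2 + 1) dr.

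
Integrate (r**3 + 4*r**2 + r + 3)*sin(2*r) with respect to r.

-r**3*cos(2*r)/2 + 3*r**2*sin(2*r)/4 - 2*r**2*cos(2*r) + 2*r*sin(2*r) + r*cos(2*r)/4 - sin(2*r)/8 - cos(2*r)/2 + C

Use integration by parts with u = r**3 + 4*r**2 + r + 3, dv = sin(2*r) dr, so v = -cos(2*r)/2.
Apply parts 3 times (tabular method): alternate signs, differentiate u down to 0, integrate dv up.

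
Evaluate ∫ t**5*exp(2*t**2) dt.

(2*t**4 - 2*t**2 + 1)*exp(2*t**2)/8 + C

Let u = t², du = 2t dt; rewrite as (1/2)∫ u^2·exp(2u) du.
Now integrate by parts 2 times.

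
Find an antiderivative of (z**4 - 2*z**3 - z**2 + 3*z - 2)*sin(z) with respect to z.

Use integration by parts with u = z**4 - 2*z**3 - z**2 + 3*z - 2, dv = sin(z) dz, so v = -cos(z).
Apply parts 4 times (tabular method): alternate signs, differentiate u down to 0, integrate dv up.

-z**4*cos(z) + 4*z**3*sin(z) + 2*z**3*cos(z) - 6*z**2*sin(z) + 13*z**2*cos(z) - 26*z*sin(z) - 15*z*cos(z) + 15*sin(z) - 24*cos(z) + C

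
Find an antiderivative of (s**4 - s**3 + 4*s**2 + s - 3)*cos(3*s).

s**4*sin(3*s)/3 - s**3*sin(3*s)/3 + 4*s**3*cos(3*s)/9 + 8*s**2*sin(3*s)/9 - s**2*cos(3*s)/3 + 5*s*sin(3*s)/9 + 16*s*cos(3*s)/27 - 97*sin(3*s)/81 + 5*cos(3*s)/27 + C

Use integration by parts with u = s**4 - s**3 + 4*s**2 + s - 3, dv = cos(3*s) ds, so v = sin(3*s)/3.
Apply parts 4 times (tabular method): alternate signs, differentiate u down to 0, integrate dv up.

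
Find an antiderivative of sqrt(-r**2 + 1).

r*sqrt(-r**2 + 1)/2 + asin(r)/2 + C

Substitute r = sin(θ), so dr = cos(θ) dθ and the radical becomes sqrt(-r**2 + 1) = cos(θ) by the Pythagorean identity.
Integrate the resulting trig expression in θ, then back-substitute θ = asin(r), sin(θ) = r, cos(θ) = sqrt(-r**2 + 1) (absorbing any constant into C).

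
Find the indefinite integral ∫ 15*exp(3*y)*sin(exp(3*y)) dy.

Let u = exp(3*y), so du = (3*exp(3*y)) dy.
Rewriting, the integral becomes 5·∫ sin(u) du = 5·-cos(u).
Substituting back, u = exp(3*y).

-5*cos(exp(3*y)) + C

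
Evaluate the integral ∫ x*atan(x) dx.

Use integration by parts with u = arctan(x), dv = x dx.
Then du = 1/(x**2 + 1) dx.

x**2*atan(x)/2 - x/2 + atan(x)/2 + C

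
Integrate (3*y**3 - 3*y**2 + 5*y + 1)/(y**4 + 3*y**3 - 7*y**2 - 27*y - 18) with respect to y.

7*log(y - 3)/12 + 5*log(y + 1)/4 - 9*log(y + 2) + 61*log(y + 3)/6 + C

Factor the denominator: (y - 3)*(y + 1)*(y + 2)*(y + 3).
Partial-fraction decomposition: 61/(6*(y + 3)) - 9/(y + 2) + 5/(4*(y + 1)) + 7/(12*(y - 3)).
Integrate each term: A/(y−a) contributes A·log|y−a|.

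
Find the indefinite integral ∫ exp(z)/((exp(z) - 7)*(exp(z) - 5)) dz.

log(exp(z) - 7)/2 - log(exp(z) - 5)/2 + C

Let u = e^z, du = e^z dz.
The integral becomes ∫ du/((u-5)(u-7)); decompose into partial fractions.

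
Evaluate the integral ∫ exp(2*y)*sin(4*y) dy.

Let I denote the integral. Integrate by parts with u = sin(4*y), dv = exp(2*y) dy, so v = exp(2*y)/2: I = exp(2*y)*sin(4*y)/2 − 2·∫ exp(2*y)*cos(4*y) dy.
Apply parts again with u = cos(4*y), dv = exp(2*y) dy: ∫ exp(2*y)*cos(4*y) dy = exp(2*y)*cos(4*y)/2 + 2·I. Substituting back brings back I: I = exp(2*y)*sin(4*y)/2 - exp(2*y)*cos(4*y) − 4·I.
Solving for I: (1 + 4)·I equals the remaining terms, so I = (1/5)·(exp(2*y)*sin(4*y)/2 - exp(2*y)*cos(4*y)).

exp(2*y)*sin(4*y)/10 - exp(2*y)*cos(4*y)/5 + C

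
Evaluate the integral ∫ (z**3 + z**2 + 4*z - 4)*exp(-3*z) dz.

(-9*z**3 - 18*z**2 - 48*z + 20)*exp(-3*z)/27 + C

Use integration by parts with u = z**3 + z**2 + 4*z - 4, dv = exp(-3*z) dz, so v = -exp(-3*z)/3.
Apply parts 3 times (tabular method): alternate signs, differentiate u down to 0, integrate dv up.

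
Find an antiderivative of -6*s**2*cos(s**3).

Let u = s**3, so du = (3*s**2) ds.
Rewriting, the integral becomes -2·∫ cos(u) du = -2·sin(u).
Substituting back, u = s**3.

-2*sin(s**3) + C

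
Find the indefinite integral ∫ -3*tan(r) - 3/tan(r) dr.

-3*log(tan(r)) + C

Let u = tan(r), so du = (tan(r)**2 + 1) dr.
Rewriting, the integral becomes -3·∫ 1/u du = -3·log(u).
Substituting back, u = tan(r).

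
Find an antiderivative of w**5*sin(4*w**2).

Let u = w², du = 2w dw; rewrite as (1/2)∫ u^2·sin(4u) du.
Now integrate by parts 2 times.

-w**4*cos(4*w**2)/8 + w**2*sin(4*w**2)/16 + cos(4*w**2)/64 + C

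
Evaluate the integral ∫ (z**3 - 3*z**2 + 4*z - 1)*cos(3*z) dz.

Use integration by parts with u = z**3 - 3*z**2 + 4*z - 1, dv = cos(3*z) dz, so v = sin(3*z)/3.
Apply parts 3 times (tabular method): alternate signs, differentiate u down to 0, integrate dv up.

z**3*sin(3*z)/3 - z**2*sin(3*z) + z**2*cos(3*z)/3 + 10*z*sin(3*z)/9 - 2*z*cos(3*z)/3 - sin(3*z)/9 + 10*cos(3*z)/27 + C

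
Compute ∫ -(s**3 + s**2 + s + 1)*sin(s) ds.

Use integration by parts with u = s**3 + s**2 + s + 1, dv = -sin(s) ds, so v = cos(s).
Apply parts 3 times (tabular method): alternate signs, differentiate u down to 0, integrate dv up.

s**3*cos(s) - 3*s**2*sin(s) + s**2*cos(s) - 2*s*sin(s) - 5*s*cos(s) + 5*sin(s) - cos(s) + C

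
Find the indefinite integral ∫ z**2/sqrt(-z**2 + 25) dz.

Substitute z = 5·sin(θ), so dz = 5·cos(θ) dθ and the radical becomes sqrt(-z**2 + 25) = 5·cos(θ) by the Pythagorean identity.
Integrate the resulting trig expression in θ, then back-substitute θ = asin(z/5), sin(θ) = z/5, cos(θ) = sqrt(-z**2 + 25)/5 (absorbing any constant into C).

-z*sqrt(-z**2 + 25)/2 + 25*asin(z/5)/2 + C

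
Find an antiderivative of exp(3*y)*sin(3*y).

Let I denote the integral. Integrate by parts with u = sin(3*y), dv = exp(3*y) dy, so v = exp(3*y)/3: I = exp(3*y)*sin(3*y)/3 − ∫ exp(3*y)*cos(3*y) dy.
Apply parts again with u = cos(3*y), dv = exp(3*y) dy: ∫ exp(3*y)*cos(3*y) dy = exp(3*y)*cos(3*y)/3 + I. Substituting back brings back I: I = exp(3*y)*sin(3*y)/3 - exp(3*y)*cos(3*y)/3 − I.
Solving for I: (1 + 1)·I equals the remaining terms, so I = (1/2)·(exp(3*y)*sin(3*y)/3 - exp(3*y)*cos(3*y)/3).

exp(3*y)*sin(3*y)/6 - exp(3*y)*cos(3*y)/6 + C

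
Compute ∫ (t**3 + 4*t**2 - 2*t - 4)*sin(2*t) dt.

-t**3*cos(2*t)/2 + 3*t**2*sin(2*t)/4 - 2*t**2*cos(2*t) + 2*t*sin(2*t) + 7*t*cos(2*t)/4 - 7*sin(2*t)/8 + 3*cos(2*t) + C

Use integration by parts with u = t**3 + 4*t**2 - 2*t - 4, dv = sin(2*t) dt, so v = -cos(2*t)/2.
Apply parts 3 times (tabular method): alternate signs, differentiate u down to 0, integrate dv up.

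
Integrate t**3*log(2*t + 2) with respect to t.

Use integration by parts with u = log(2*t + 2), dv = t**3 dt.
Then du = 2/(2*t + 2) dt and v = t**4/4.

t**4*log(2*t + 2)/4 - t**4/16 + t**3/12 - t**2/8 + t/4 - log(t + 1)/4 + C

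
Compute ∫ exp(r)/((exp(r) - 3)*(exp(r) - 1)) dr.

Let u = e^r, du = e^r dr.
The integral becomes ∫ du/((u-1)(u-3)); decompose into partial fractions.

log(exp(r) - 3)/2 - log(exp(r) - 1)/2 + C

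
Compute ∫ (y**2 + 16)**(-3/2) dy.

y/(16*sqrt(y**2 + 16)) + C

Substitute y = 4·tan(θ), so dy = 4·sec(θ)^2 dθ and the radical becomes sqrt(y**2 + 16) = 4·sec(θ) by the Pythagorean identity.
Integrate the resulting trig expression in θ, then back-substitute tan(θ) = y/4, sec(θ) = sqrt(y**2 + 16)/4 (absorbing any constant into C).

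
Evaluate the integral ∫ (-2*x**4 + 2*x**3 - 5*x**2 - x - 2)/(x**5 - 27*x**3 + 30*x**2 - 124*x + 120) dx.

-283*log(x - 5)/319 + 2*log(x - 1)/35 - 80*log(x + 6)/77 - 19*log(x**2 + 4)/290 + 21*atan(x/2)/290 + C

Factor the denominator: (x - 5)*(x - 1)*(x + 6)*(x**2 + 4).
Partial-fraction decomposition: -(19*x - 21)/(145*(x**2 + 4)) - 80/(77*(x + 6)) + 2/(35*(x - 1)) - 283/(319*(x - 5)).
Integrate each term; A/(x−a) gives A·log|x−a|; the (Bx+D)/(x²+p²) term gives a log and an atan.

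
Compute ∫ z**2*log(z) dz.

z**3*log(z)/3 - z**3/9 + C

Use integration by parts with u = log(z), dv = z**2 dz.
Then du = 1/z dz and v = z**3/3.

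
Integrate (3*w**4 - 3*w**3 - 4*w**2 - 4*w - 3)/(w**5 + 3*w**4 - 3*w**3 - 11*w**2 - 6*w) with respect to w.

log(w)/2 - log(w - 2)/30 - 29*log(w + 1)/12 + 99*log(w + 3)/20 - 1/(2*w + 2) + C

Factor the denominator: w*(w - 2)*(w + 1)**2*(w + 3).
Partial-fraction decomposition: 99/(20*(w + 3)) - 29/(12*(w + 1)) + 1/(2*(w + 1)**2) - 1/(30*(w - 2)) + 1/(2*w).
Integrate each term; A/(w−a) gives A·log|w−a|; A/(w−a)² gives −A/(w−a).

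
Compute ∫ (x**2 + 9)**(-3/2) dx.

Substitute x = 3·tan(θ), so dx = 3·sec(θ)^2 dθ and the radical becomes sqrt(x**2 + 9) = 3·sec(θ) by the Pythagorean identity.
Integrate the resulting trig expression in θ, then back-substitute tan(θ) = x/3, sec(θ) = sqrt(x**2 + 9)/3 (absorbing any constant into C).

x/(9*sqrt(x**2 + 9)) + C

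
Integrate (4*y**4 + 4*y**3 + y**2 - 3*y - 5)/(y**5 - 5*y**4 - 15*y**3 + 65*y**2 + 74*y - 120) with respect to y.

3005*log(y - 5)/224 - 1279*log(y - 4)/126 + log(y - 1)/144 - 37*log(y + 2)/126 + 229*log(y + 3)/224 + C

Factor the denominator: (y - 5)*(y - 4)*(y - 1)*(y + 2)*(y + 3).
Partial-fraction decomposition: 229/(224*(y + 3)) - 37/(126*(y + 2)) + 1/(144*(y - 1)) - 1279/(126*(y - 4)) + 3005/(224*(y - 5)).
Integrate each term: A/(y−a) contributes A·log|y−a|.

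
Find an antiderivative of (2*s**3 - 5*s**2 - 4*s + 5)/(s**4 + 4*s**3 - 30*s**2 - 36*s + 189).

73*log(s - 3)/225 - 41*log(s + 3)/72 + 449*log(s + 7)/200 - 1/(30*s - 90) + C

Factor the denominator: (s - 3)**2*(s + 3)*(s + 7).
Partial-fraction decomposition: 449/(200*(s + 7)) - 41/(72*(s + 3)) + 73/(225*(s - 3)) + 1/(30*(s - 3)**2).
Integrate each term; A/(s−a) gives A·log|s−a|; A/(s−a)² gives −A/(s−a).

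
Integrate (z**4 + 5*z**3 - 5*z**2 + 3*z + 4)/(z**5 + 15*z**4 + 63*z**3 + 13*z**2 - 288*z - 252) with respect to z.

Factor the denominator: (z - 2)*(z + 1)*(z + 3)*(z + 6)*(z + 7).
Partial-fraction decomposition: 53/(27*(z + 7)) - 11/(60*(z + 6)) - 13/(15*(z + 3)) + 2/(45*(z + 1)) + 23/(540*(z - 2)).
Integrate each term: A/(z−a) contributes A·log|z−a|.

23*log(z - 2)/540 + 2*log(z + 1)/45 - 13*log(z + 3)/15 - 11*log(z + 6)/60 + 53*log(z + 7)/27 + C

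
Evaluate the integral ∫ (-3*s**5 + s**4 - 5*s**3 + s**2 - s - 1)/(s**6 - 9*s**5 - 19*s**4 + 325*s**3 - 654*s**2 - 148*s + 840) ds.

Factor the denominator: (s - 7)*(s - 5)*(s - 2)**2*(s + 1)*(s + 6).
Partial-fraction decomposition: -5149/(9152*(s + 6)) + 1/(216*(s + 1)) - 10957/(14400*(s - 2)) - 119/(360*(s - 2)**2) + 2339/(297*(s - 5)) - 24847/(2600*(s - 7)).
Integrate each term; A/(s−a) gives A·log|s−a|; A/(s−a)² gives −A/(s−a).

-24847*log(s - 7)/2600 + 2339*log(s - 5)/297 - 10957*log(s - 2)/14400 + log(s + 1)/216 - 5149*log(s + 6)/9152 + 119/(360*s - 720) + C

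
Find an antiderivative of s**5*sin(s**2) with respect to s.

-s**4*cos(s**2)/2 + s**2*sin(s**2) + cos(s**2) + C

Let u = s², du = 2s ds; rewrite as (1/2)∫ u^2·sin(1u) du.
Now integrate by parts 2 times.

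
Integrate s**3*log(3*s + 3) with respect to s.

Use integration by parts with u = log(3*s + 3), dv = s**3 ds.
Then du = 3/(3*s + 3) ds and v = s**4/4.

s**4*log(3*s + 3)/4 - s**4/16 + s**3/12 - s**2/8 + s/4 - log(s + 1)/4 + C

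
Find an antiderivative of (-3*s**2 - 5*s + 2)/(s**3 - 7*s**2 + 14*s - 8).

Factor the denominator: (s - 4)*(s - 2)*(s - 1).
Partial-fraction decomposition: -2/(s - 1) + 10/(s - 2) - 11/(s - 4).
Integrate each term: A/(s−a) contributes A·log|s−a|.

-11*log(s - 4) + 10*log(s - 2) - 2*log(s - 1) + C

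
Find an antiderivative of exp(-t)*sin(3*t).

Let I denote the integral. Integrate by parts with u = sin(3*t), dv = exp(-t) dt, so v = -exp(-t): I = -exp(-t)*sin(3*t) + 3·∫ exp(-t)*cos(3*t) dt.
Apply parts again with u = cos(3*t), dv = exp(-t) dt: ∫ exp(-t)*cos(3*t) dt = -exp(-t)*cos(3*t) − 3·I. Substituting back brings back I: I = -exp(-t)*sin(3*t) - 3*exp(-t)*cos(3*t) − 9·I.
Solving for I: (1 + 9)·I equals the remaining terms, so I = (1/10)·(-exp(-t)*sin(3*t) - 3*exp(-t)*cos(3*t)).

-exp(-t)*sin(3*t)/10 - 3*exp(-t)*cos(3*t)/10 + C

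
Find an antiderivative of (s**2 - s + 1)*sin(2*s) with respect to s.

-s**2*cos(2*s)/2 + s*sin(2*s)/2 + s*cos(2*s)/2 - sin(2*s)/4 - cos(2*s)/4 + C

Use integration by parts with u = s**2 - s + 1, dv = sin(2*s) ds, so v = -cos(2*s)/2.
Apply parts 2 times (tabular method): alternate signs, differentiate u down to 0, integrate dv up.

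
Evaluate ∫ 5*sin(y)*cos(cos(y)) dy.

Let u = cos(y), so du = (-sin(y)) dy.
Rewriting, the integral becomes -5·∫ cos(u) du = -5·sin(u).
Substituting back, u = cos(y).

-5*sin(cos(y)) + C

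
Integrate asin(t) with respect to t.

t*asin(t) + sqrt(-t**2 + 1) + C

Use integration by parts with u = arcsin(t), dv = dt.
Then du = 1/sqrt(-t**2 + 1) dt.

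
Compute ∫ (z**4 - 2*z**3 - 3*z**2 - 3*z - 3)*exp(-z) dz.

Use integration by parts with u = z**4 - 2*z**3 - 3*z**2 - 3*z - 3, dv = exp(-z) dz, so v = -exp(-z).
Apply parts 4 times (tabular method): alternate signs, differentiate u down to 0, integrate dv up.

(-z**4 - 2*z**3 - 3*z**2 - 3*z)*exp(-z) + C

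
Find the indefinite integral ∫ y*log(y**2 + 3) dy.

y**2*log(y**2 + 3)/2 - y**2/2 + 3*log(y**2 + 3)/2 + C

Let u = y**2 + 3, so du = (2*y) dy.
The integral becomes (1/2)·∫ log(u) du; integrate by parts with u′=log(u), dv′=du.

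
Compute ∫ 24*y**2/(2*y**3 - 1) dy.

Let u = 2*y**3 - 1, so du = (6*y**2) dy.
Rewriting, the integral becomes 4·∫ 1/u du = 4·log(u).
Substituting back, u = 2*y**3 - 1.

4*log(2*y**3 - 1) + C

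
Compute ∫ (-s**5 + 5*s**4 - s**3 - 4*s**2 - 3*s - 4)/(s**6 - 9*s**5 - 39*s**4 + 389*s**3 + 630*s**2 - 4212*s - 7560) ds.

Factor the denominator: (s - 7)*(s - 6)**2*(s + 2)*(s + 3)*(s + 5).
Partial-fraction decomposition: -3143/(4356*(s + 5)) + 161/(405*(s + 3)) - 53/(864*(s + 2)) + 1365511/(313632*(s - 6)) + 839/(396*(s - 6)**2) - 2683/(540*(s - 7)).
Integrate each term; A/(s−a) gives A·log|s−a|; A/(s−a)² gives −A/(s−a).

-2683*log(s - 7)/540 + 1365511*log(s - 6)/313632 - 53*log(s + 2)/864 + 161*log(s + 3)/405 - 3143*log(s + 5)/4356 - 839/(396*s - 2376) + C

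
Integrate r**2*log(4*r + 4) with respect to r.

r**3*log(4*r + 4)/3 - r**3/9 + r**2/6 - r/3 + log(r + 1)/3 + C

Use integration by parts with u = log(4*r + 4), dv = r**2 dr.
Then du = 4/(4*r + 4) dr and v = r**3/3.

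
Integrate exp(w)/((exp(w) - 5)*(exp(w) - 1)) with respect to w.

Let u = e^w, du = e^w dw.
The integral becomes ∫ du/((u-5)(u-1)); decompose into partial fractions.

log(exp(w) - 5)/4 - log(exp(w) - 1)/4 + C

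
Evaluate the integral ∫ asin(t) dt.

Use integration by parts with u = arcsin(t), dv = dt.
Then du = 1/sqrt(-t**2 + 1) dt.

t*asin(t) + sqrt(-t**2 + 1) + C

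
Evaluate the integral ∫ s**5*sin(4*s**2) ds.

Let u = s², du = 2s ds; rewrite as (1/2)∫ u^2·sin(4u) du.
Now integrate by parts 2 times.

-s**4*cos(4*s**2)/8 + s**2*sin(4*s**2)/16 + cos(4*s**2)/64 + C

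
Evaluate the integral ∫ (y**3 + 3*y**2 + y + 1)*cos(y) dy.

Use integration by parts with u = y**3 + 3*y**2 + y + 1, dv = cos(y) dy, so v = sin(y).
Apply parts 3 times (tabular method): alternate signs, differentiate u down to 0, integrate dv up.

y**3*sin(y) + 3*y**2*sin(y) + 3*y**2*cos(y) - 5*y*sin(y) + 6*y*cos(y) - 5*sin(y) - 5*cos(y) + C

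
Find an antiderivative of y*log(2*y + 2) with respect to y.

Use integration by parts with u = log(2*y + 2), dv = y dy.
Then du = 2/(2*y + 2) dy and v = y**2/2.

y**2*log(2*y + 2)/2 - y**2/4 + y/2 - log(y + 1)/2 + C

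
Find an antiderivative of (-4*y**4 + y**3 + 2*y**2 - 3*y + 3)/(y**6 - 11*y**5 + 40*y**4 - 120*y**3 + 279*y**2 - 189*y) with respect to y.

-log(y)/63 - 9181*log(y - 7)/9744 + 95*log(y - 3)/144 - log(y - 1)/120 + 1601*log(y**2 + 9)/10440 + 1087*atan(y/3)/5220 + C

Factor the denominator: y*(y - 7)*(y - 3)*(y - 1)*(y**2 + 9).
Partial-fraction decomposition: (1601*y + 3261)/(5220*(y**2 + 9)) - 1/(120*(y - 1)) + 95/(144*(y - 3)) - 9181/(9744*(y - 7)) - 1/(63*y).
Integrate each term; A/(y−a) gives A·log|y−a|; the (By+D)/(y²+p²) term gives a log and an atan.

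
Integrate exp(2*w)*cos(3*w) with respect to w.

3*exp(2*w)*sin(3*w)/13 + 2*exp(2*w)*cos(3*w)/13 + C

Let I denote the integral. Integrate by parts with u = cos(3*w), dv = exp(2*w) dw, so v = exp(2*w)/2: I = exp(2*w)*cos(3*w)/2 + (3/2)·∫ exp(2*w)*sin(3*w) dw.
Apply parts again with u = sin(3*w), dv = exp(2*w) dw: ∫ exp(2*w)*sin(3*w) dw = exp(2*w)*sin(3*w)/2 − (3/2)·I. Substituting back brings back I: I = 3*exp(2*w)*sin(3*w)/4 + exp(2*w)*cos(3*w)/2 − (9/4)·I.
Solving for I: (1 + 9/4)·I equals the remaining terms, so I = (4/13)·(3*exp(2*w)*sin(3*w)/4 + exp(2*w)*cos(3*w)/2).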